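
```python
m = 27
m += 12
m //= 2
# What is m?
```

Trace:
`m = 27` → m = 27
`m += 12` → m = 39
`m //= 2` → m = 19
So m = 19

Answer: 19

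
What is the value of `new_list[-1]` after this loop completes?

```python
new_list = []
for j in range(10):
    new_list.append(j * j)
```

Last element of squares 0 to 9
`new_list` takes the values: [] → [0] → [0, 1] → [0, 1, 4] → [0, 1, 4, 9] → [0, 1, 4, 9, 16] → [0, 1, 4, 9, 16, 25] → [0, 1, 4, 9, 16, 25, 36] → [0, 1, 4, 9, 16, 25, 36, 49] → [0, 1, 4, 9, 16, 25, 36, 49, 64] → [0, 1, 4, 9, 16, 25, 36, 49, 64, 81]
So `new_list[-1]` = 81

Answer: 81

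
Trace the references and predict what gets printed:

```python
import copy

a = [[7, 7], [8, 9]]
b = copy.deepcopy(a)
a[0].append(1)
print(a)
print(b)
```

Key concept: deep copy is fully independent.
Step by step:
`a = [[7, 7], [8, 9]]` → a = [[7, 7], [8, 9]]
`b = copy.deepcopy(a)` → b = [[7, 7], [8, 9]]
`a[0].append(1)` → a = [[7, 7, 1], [8, 9]]
`print(a)` → prints [[7, 7, 1], [8, 9]]
`print(b)` → prints [[7, 7], [8, 9]]

Answer:
[[7, 7, 1], [8, 9]]
[[7, 7], [8, 9]]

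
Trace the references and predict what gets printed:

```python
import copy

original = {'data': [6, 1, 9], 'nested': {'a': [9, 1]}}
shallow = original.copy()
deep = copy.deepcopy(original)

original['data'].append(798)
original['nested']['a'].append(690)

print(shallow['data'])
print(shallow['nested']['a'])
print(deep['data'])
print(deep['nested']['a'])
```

Key concept: comparing shallow vs deep copy.
Step by step:
`original = {'data': [6, 1, 9], 'nested': {'a': [9, 1]}}` → original = {'data': [6, 1, 9], 'nested': {'a': [9, 1]}}
`shallow = original.copy()` → shallow = {'data': [6, 1, 9], 'nested': {'a': [9, 1]}}
`deep = copy.deepcopy(original)` → deep = {'data': [6, 1, 9], 'nested': {'a': [9, 1]}}
`original['data'].append(798)` → original = {'data': [6, 1, 9, 798], 'nested': {'a': [9, 1]}}; shallow = {'data': [6, 1, 9, 798], 'nested': {'a': [9, 1]}}
`original['nested']['a'].append(690)` → original = {'data': [6, 1, 9, 798], 'nested': {'a': [9, 1, 690]}}; shallow = {'data': [6, 1, 9, 798], 'nested': {'a': [9, 1, 690]}}
`print(shallow['data'])` → prints [6, 1, 9, 798]
`print(shallow['nested']['a'])` → prints [9, 1, 690]
`print(deep['data'])` → prints [6, 1, 9]
`print(deep['nested']['a'])` → prints [9, 1]

Answer:
[6, 1, 9, 798]
[9, 1, 690]
[6, 1, 9]
[9, 1]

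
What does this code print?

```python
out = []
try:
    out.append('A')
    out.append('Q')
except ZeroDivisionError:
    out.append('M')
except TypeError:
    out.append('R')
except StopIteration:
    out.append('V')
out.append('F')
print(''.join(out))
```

Execution trace: 'A' (try body) → 'Q' (try body, no exception) → 'F' (after the try/except). Output: AQF

Answer: AQF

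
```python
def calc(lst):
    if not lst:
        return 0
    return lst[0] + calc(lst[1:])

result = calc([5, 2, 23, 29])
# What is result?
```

5 + 2 + 23 + 29 + 0 = 59

Answer: 59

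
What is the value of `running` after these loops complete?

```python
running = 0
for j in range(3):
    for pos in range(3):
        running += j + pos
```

Sum of all j+pos for j,pos in 3x3
`running` takes the values: 0 → 1 → 3 → 4 → 6 → 9 → 11 → 14 → 18

Answer: 18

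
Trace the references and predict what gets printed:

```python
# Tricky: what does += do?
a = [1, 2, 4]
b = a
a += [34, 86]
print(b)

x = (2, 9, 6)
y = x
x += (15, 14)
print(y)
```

Key concept: += behavior differs for mutable vs immutable.
Step by step:
`a = [1, 2, 4]` → a = [1, 2, 4]
`b = a` → b = [1, 2, 4] (same object as a)
`a += [34, 86]` → a = [1, 2, 4, 34, 86] (same object as b); b = [1, 2, 4, 34, 86] (same object as a)
`print(b)` → prints [1, 2, 4, 34, 86]
`x = (2, 9, 6)` → x = (2, 9, 6)
`y = x` → y = (2, 9, 6)
`x += (15, 14)` → x = (2, 9, 6, 15, 14)
`print(y)` → prints (2, 9, 6)

Answer:
[1, 2, 4, 34, 86]
(2, 9, 6)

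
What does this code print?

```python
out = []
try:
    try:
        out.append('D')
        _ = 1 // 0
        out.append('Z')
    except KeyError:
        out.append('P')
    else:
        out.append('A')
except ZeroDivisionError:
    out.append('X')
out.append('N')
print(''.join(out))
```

Execution trace: 'D' (try body) → 'X' (outer except ZeroDivisionError) → 'N' (after the try/except). Output: DXN

Answer: DXN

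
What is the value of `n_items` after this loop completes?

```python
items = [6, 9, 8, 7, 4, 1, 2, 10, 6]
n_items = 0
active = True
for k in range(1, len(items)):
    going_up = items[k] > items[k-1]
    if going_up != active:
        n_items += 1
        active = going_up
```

Count direction changes in [6, 9, 8, 7, 4, 1, 2, 10, 6]
`n_items` takes the values: 0 → 1 → 2 → 3

Answer: 3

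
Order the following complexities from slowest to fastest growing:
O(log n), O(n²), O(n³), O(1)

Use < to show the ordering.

Ordered by growth rate: O(1) < O(log n) < O(n²) < O(n³)

Answer: O(1) < O(log n) < O(n²) < O(n³)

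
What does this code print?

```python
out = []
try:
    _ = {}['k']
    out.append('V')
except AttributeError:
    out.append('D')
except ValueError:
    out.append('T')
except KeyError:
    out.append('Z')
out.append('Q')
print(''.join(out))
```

Execution trace: 'Z' (except KeyError) → 'Q' (after the try/except). Output: ZQ

Answer: ZQ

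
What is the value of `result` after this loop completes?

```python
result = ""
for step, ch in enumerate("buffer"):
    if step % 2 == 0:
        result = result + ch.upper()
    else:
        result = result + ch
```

Uppercase even positions in 'buffer'
`result` takes the values: "" → "B" → "Bu" → "BuF" → "BuFf" → "BuFfE" → "BuFfEr"

Answer: "BuFfEr"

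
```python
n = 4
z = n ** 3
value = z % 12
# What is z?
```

Trace:
`n = 4` → n = 4
`z = n ** 3` → z = 64
`value = z % 12` → value = 4
So z = 64

Answer: 64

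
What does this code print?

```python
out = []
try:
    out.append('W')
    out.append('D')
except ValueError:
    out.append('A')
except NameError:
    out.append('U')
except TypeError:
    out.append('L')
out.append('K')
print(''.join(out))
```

Execution trace: 'W' (try body) → 'D' (try body, no exception) → 'K' (after the try/except). Output: WDK

Answer: WDK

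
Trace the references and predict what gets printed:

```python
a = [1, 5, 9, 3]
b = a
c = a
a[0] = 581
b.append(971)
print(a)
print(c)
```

Key concept: multiple aliases.
Step by step:
`a = [1, 5, 9, 3]` → a = [1, 5, 9, 3]
`b = a` → b = [1, 5, 9, 3] (same object as a)
`c = a` → c = [1, 5, 9, 3] (same object as a, b)
`a[0] = 581` → a = [581, 5, 9, 3] (same object as b, c); b = [581, 5, 9, 3] (same object as a, c); c = [581, 5, 9, 3] (same object as a, b)
`b.append(971)` → a = [581, 5, 9, 3, 971] (same object as b, c); b = [581, 5, 9, 3, 971] (same object as a, c); c = [581, 5, 9, 3, 971] (same object as a, b)
`print(a)` → prints [581, 5, 9, 3, 971]
`print(c)` → prints [581, 5, 9, 3, 971]

Answer:
[581, 5, 9, 3, 971]
[581, 5, 9, 3, 971]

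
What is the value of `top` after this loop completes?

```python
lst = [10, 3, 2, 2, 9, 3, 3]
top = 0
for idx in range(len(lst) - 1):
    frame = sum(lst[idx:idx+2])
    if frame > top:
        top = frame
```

Max sum of 2-element window in [10, 3, 2, 2, 9, 3, 3]
`top` takes the values: 0 → 13

Answer: 13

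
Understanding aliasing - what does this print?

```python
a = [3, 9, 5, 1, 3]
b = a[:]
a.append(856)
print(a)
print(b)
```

Key concept: slice [:] creates copy.
Step by step:
`a = [3, 9, 5, 1, 3]` → a = [3, 9, 5, 1, 3]
`b = a[:]` → b = [3, 9, 5, 1, 3]
`a.append(856)` → a = [3, 9, 5, 1, 3, 856]
`print(a)` → prints [3, 9, 5, 1, 3, 856]
`print(b)` → prints [3, 9, 5, 1, 3]

Answer:
[3, 9, 5, 1, 3, 856]
[3, 9, 5, 1, 3]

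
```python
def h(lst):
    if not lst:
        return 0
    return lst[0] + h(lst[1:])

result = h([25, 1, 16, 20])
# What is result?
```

25 + 1 + 16 + 20 + 0 = 62

Answer: 62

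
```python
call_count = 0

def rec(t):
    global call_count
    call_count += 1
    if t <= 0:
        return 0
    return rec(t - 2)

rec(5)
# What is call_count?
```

Linear recursion stepping by 2: 4 calls from t=5 down to ≤0.

Answer: 4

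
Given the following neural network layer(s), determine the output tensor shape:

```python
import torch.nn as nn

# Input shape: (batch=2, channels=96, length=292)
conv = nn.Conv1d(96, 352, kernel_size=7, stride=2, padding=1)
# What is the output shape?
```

Input: (2, 96, 292) -> Output: (2, 352, 144)

Answer: (2, 352, 144)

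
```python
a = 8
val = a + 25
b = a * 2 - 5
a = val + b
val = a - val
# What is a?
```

Trace:
`a = 8` → a = 8
`val = a + 25` → val = 33
`b = a * 2 - 5` → b = 11
`a = val + b` → a = 44
`val = a - val` → val = 11
So a = 44

Answer: 44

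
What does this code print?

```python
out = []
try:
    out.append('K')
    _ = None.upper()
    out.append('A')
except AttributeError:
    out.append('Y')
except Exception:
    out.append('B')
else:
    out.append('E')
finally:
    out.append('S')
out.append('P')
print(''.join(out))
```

Execution trace: 'K' (try body) → 'Y' (except AttributeError) → 'S' (finally) → 'P' (after the try/except). Output: KYSP

Answer: KYSP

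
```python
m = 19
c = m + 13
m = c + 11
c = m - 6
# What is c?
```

Trace:
`m = 19` → m = 19
`c = m + 13` → c = 32
`m = c + 11` → m = 43
`c = m - 6` → c = 37
So c = 37

Answer: 37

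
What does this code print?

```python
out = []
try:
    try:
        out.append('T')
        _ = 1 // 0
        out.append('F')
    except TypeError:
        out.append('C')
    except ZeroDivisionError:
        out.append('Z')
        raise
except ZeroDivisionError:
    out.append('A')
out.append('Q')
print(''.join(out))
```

Execution trace: 'T' (inner try body) → 'Z' (inner except ZeroDivisionError) → 'A' (outer except ZeroDivisionError) → 'Q' (after the try/except). Output: TZAQ

Answer: TZAQ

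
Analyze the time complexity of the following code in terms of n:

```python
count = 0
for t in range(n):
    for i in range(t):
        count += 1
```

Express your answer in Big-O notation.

Each loop level contributes: n × n. Multiplying the contributions gives O(n^2).

Answer: O(n^2)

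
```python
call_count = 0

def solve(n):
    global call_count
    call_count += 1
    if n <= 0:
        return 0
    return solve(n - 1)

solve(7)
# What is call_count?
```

Linear recursion stepping by 1: 8 calls from n=7 down to ≤0.

Answer: 8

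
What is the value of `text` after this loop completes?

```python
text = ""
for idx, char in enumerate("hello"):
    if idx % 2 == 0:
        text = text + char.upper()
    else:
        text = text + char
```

Uppercase even positions in 'hello'
`text` takes the values: "" → "H" → "He" → "HeL" → "HeLl" → "HeLlO"

Answer: "HeLlO"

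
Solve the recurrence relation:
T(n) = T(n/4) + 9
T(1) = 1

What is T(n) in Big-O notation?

Each step divides n by 4 and adds 9. After log_4(n) steps we reach T(1)=1. So T(n) = 9·log_4(n) + 1 = O(log n).

Answer: O(log n)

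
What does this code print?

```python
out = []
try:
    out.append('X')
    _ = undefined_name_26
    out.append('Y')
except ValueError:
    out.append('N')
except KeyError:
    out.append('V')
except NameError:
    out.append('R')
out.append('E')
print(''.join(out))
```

Execution trace: 'X' (try body) → 'R' (except NameError) → 'E' (after the try/except). Output: XRE

Answer: XRE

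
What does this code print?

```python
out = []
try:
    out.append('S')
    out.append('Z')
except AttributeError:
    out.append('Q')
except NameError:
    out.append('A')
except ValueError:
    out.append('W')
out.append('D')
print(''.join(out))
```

Execution trace: 'S' (try body) → 'Z' (try body, no exception) → 'D' (after the try/except). Output: SZD

Answer: SZD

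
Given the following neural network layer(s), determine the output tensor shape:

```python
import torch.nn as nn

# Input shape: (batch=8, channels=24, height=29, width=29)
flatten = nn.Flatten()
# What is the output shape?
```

Input: (8, 24, 29, 29) -> Output: (8, 20184)

Answer: (8, 20184)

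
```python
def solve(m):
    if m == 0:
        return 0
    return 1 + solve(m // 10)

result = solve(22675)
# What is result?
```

Count of digits of 22675: 5

Answer: 5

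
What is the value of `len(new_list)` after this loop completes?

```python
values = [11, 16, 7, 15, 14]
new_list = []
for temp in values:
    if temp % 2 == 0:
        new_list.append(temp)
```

Count even numbers in [11, 16, 7, 15, 14]
`new_list` takes the values: [] → [16] → [16, 14]
So `len(new_list)` = 2

Answer: 2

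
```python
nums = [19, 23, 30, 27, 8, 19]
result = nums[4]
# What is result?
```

Trace:
`nums = [19, 23, 30, 27, 8, 19]` → nums = [19, 23, 30, 27, 8, 19]
`result = nums[4]` → result = 8
So result = 8

Answer: 8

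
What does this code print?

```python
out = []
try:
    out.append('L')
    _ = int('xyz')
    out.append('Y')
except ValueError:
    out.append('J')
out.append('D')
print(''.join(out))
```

Execution trace: 'L' (try body) → 'J' (except ValueError) → 'D' (after the try/except). Output: LJD

Answer: LJD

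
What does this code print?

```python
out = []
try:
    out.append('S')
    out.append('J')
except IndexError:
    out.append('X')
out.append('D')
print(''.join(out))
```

Execution trace: 'S' (try body) → 'J' (try body, no exception) → 'D' (after the try/except). Output: SJD

Answer: SJD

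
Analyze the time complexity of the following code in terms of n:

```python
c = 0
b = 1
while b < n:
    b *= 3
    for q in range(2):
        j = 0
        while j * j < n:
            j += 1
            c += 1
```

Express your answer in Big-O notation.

Each loop level contributes: log n × 1 × √n. Multiplying the contributions gives O(√n log n).

Answer: O(√n log n)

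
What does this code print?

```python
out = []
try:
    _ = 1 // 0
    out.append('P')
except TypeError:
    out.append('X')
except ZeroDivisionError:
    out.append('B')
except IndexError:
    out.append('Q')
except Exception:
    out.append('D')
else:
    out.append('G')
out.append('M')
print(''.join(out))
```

Execution trace: 'B' (except ZeroDivisionError) → 'M' (after the try/except). Output: BM

Answer: BM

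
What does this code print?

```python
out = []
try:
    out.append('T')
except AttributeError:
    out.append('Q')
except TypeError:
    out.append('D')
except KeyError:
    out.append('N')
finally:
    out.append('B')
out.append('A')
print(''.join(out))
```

Execution trace: 'T' (try body, no exception) → 'B' (finally) → 'A' (after the try/except). Output: TBA

Answer: TBA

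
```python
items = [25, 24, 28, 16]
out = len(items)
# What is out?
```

Trace:
`items = [25, 24, 28, 16]` → items = [25, 24, 28, 16]
`out = len(items)` → out = 4
So out = 4

Answer: 4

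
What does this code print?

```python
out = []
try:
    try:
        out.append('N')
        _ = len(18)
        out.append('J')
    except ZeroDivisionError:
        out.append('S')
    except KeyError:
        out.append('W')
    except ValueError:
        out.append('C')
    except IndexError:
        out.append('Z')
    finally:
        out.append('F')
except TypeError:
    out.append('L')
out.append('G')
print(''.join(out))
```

Execution trace: 'N' (try body) → 'F' (finally) → 'L' (outer except TypeError) → 'G' (after the try/except). Output: NFLG

Answer: NFLG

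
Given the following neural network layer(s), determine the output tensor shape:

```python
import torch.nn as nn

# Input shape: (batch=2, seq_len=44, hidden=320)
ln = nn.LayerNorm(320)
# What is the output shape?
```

Input: (2, 44, 320) -> Output: (2, 44, 320)

Answer: (2, 44, 320)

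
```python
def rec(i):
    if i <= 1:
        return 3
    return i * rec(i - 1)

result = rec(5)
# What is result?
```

rec(5) = 5 * 4 * 3 * 2 * 3 = 360

Answer: 360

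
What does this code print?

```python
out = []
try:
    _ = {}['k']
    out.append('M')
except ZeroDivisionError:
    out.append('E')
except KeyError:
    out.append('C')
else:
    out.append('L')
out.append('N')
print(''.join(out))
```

Execution trace: 'C' (except KeyError) → 'N' (after the try/except). Output: CN

Answer: CN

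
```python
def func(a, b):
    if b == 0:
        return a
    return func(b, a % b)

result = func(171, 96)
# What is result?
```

func(171, 96) -> func(96, 75) -> func(75, 21) -> func(21, 12) -> func(12, 9) -> func(9, 3) -> func(3, 0) -> 3

Answer: 3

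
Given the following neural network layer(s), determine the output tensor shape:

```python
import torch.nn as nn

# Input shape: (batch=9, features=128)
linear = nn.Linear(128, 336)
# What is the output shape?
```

Input: (9, 128) -> Output: (9, 336)

Answer: (9, 336)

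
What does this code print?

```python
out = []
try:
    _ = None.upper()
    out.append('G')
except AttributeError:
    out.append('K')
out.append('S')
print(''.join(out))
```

Execution trace: 'K' (except AttributeError) → 'S' (after the try/except). Output: KS

Answer: KS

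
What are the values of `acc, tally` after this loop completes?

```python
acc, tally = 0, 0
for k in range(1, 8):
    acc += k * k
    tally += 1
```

Sum of squares and count
`acc, tally` takes the values: (0, 0) → (1, 0) → (1, 1) → (5, 1) → (5, 2) → (14, 2) → (14, 3) → (30, 3) → (30, 4) → (55, 4) → (55, 5) → (91, 5) → (91, 6) → (140, 6) → (140, 7)

Answer: 140, 7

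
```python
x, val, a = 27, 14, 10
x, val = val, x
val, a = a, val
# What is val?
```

Trace:
`x, val, a = 27, 14, 10` → x = 27; val = 14; a = 10
`x, val = val, x` → x = 14; val = 27
`val, a = a, val` → val = 10; a = 27
So val = 10

Answer: 10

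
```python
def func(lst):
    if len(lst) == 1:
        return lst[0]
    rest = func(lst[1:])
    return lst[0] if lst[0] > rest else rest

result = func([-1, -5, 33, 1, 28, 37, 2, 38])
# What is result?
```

Recursive max over [-1, -5, 33, 1, 28, 37, 2, 38] = 38

Answer: 38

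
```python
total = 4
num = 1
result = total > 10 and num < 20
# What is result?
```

Trace:
`total = 4` → total = 4
`num = 1` → num = 1
`result = total > 10 and num < 20` → result = False
So result = False

Answer: False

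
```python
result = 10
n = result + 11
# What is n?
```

Trace:
`result = 10` → result = 10
`n = result + 11` → n = 21
So n = 21

Answer: 21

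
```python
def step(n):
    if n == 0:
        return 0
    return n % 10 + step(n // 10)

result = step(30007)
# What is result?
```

Sum of digits of 30007: 7 + 0 + 0 + 0 + 3 = 10

Answer: 10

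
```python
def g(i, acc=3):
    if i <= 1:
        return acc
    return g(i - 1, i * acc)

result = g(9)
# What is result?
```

Accumulator trace (n, acc): (9, 3) -> (8, 27) -> (7, 216) -> (6, 1512) -> (5, 9072) -> (4, 45360) -> (3, 181440) -> (2, 544320) -> (1, 1088640) -> return 1088640

Answer: 1088640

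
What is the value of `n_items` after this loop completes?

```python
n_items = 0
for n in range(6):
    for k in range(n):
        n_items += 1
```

Triangle number: 0+1+2+...+5
`n_items` takes the values: 0 → 1 → 2 → 3 → 4 → 5 → 6 → 7 → 8 → 9 → 10 → 11 → 12 → 13 → 14 → 15

Answer: 15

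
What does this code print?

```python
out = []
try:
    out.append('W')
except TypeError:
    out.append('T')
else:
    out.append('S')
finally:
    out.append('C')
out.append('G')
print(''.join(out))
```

Execution trace: 'W' (try body, no exception) → 'S' (else) → 'C' (finally) → 'G' (after the try/except). Output: WSCG

Answer: WSCG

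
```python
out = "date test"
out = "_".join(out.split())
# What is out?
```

Trace:
`out = "date test"` → out = 'date test'
`out = "_".join(out.split())` → out = 'date_test'
So out = 'date_test'

Answer: 'date_test'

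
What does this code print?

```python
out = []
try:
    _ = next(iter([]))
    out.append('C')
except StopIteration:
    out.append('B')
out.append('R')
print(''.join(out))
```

Execution trace: 'B' (except StopIteration) → 'R' (after the try/except). Output: BR

Answer: BR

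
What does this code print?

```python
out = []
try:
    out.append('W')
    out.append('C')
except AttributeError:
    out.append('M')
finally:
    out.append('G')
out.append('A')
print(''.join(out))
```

Execution trace: 'W' (try body) → 'C' (try body, no exception) → 'G' (finally) → 'A' (after the try/except). Output: WCGA

Answer: WCGA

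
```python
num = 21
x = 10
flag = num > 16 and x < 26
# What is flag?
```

Trace:
`num = 21` → num = 21
`x = 10` → x = 10
`flag = num > 16 and x < 26` → flag = True
So flag = True

Answer: True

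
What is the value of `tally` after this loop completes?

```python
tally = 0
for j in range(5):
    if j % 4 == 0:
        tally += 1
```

Count numbers divisible by 4 in range(5)
`tally` takes the values: 0 → 1 → 2

Answer: 2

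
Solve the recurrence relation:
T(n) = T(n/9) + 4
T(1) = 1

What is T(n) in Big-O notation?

Each step divides n by 9 and adds 4. After log_9(n) steps we reach T(1)=1. So T(n) = 4·log_9(n) + 1 = O(log n).

Answer: O(log n)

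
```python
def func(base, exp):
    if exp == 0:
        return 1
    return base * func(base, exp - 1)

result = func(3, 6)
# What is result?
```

func(3, 6) = 3 * 3 * 3 * 3 * 3 * 3 = 729

Answer: 729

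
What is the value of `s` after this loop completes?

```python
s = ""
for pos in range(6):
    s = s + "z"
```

Repeat 'z' 6 times
`s` takes the values: "" → "z" → "zz" → "zzz" → "zzzz" → "zzzzz" → "zzzzzz"

Answer: "zzzzzz"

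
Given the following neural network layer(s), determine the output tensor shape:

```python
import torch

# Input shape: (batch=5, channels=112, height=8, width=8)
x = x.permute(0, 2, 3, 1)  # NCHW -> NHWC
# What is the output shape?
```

Input: (5, 112, 8, 8) -> Output: (5, 8, 8, 112)

Answer: (5, 8, 8, 112)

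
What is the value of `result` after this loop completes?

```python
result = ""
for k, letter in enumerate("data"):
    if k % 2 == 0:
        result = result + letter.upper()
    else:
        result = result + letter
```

Uppercase even positions in 'data'
`result` takes the values: "" → "D" → "Da" → "DaT" → "DaTa"

Answer: "DaTa"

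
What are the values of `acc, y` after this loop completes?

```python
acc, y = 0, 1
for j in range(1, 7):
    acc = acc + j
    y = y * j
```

Sum and factorial of 1 to 6
`acc, y` takes the values: (0, 1) → (1, 1) → (3, 1) → (3, 2) → (6, 2) → (6, 6) → (10, 6) → (10, 24) → (15, 24) → (15, 120) → (21, 120) → (21, 720)

Answer: 21, 720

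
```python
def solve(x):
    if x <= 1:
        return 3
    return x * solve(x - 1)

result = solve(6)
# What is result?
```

solve(6) = 6 * 5 * 4 * 3 * 2 * 3 = 2160

Answer: 2160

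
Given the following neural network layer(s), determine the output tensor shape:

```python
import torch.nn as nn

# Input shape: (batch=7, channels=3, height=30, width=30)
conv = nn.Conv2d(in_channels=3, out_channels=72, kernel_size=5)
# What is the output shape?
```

Input: (7, 3, 30, 30) -> Output: (7, 72, 26, 26)

Answer: (7, 72, 26, 26)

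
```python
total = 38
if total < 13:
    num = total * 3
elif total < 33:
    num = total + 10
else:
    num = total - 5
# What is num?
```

Trace:
`total = 38` → total = 38
`if total < 13: ...` → total < 13 is False, total < 33 is False, take else branch → num = 33
So num = 33

Answer: 33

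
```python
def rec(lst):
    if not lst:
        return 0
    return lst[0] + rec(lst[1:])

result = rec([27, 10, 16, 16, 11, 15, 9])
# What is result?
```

27 + 10 + 16 + 16 + 11 + 15 + 9 + 0 = 104

Answer: 104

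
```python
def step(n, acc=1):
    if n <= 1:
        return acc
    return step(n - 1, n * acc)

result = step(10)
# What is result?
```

Accumulator trace (n, acc): (10, 1) -> (9, 10) -> (8, 90) -> (7, 720) -> (6, 5040) -> (5, 30240) -> (4, 151200) -> (3, 604800) -> (2, 1814400) -> (1, 3628800) -> return 3628800

Answer: 3628800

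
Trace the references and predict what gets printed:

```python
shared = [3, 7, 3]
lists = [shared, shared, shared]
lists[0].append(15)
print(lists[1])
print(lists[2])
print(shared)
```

Key concept: list of same reference.
Step by step:
`shared = [3, 7, 3]` → shared = [3, 7, 3]
`lists = [shared, shared, shared]` → lists = [[3, 7, 3], [3, 7, 3], [3, 7, 3]]
`lists[0].append(15)` → shared = [3, 7, 3, 15]; lists = [[3, 7, 3, 15], [3, 7, 3, 15], [3, 7, 3, 15]]
`print(lists[1])` → prints [3, 7, 3, 15]
`print(lists[2])` → prints [3, 7, 3, 15]
`print(shared)` → prints [3, 7, 3, 15]

Answer:
[3, 7, 3, 15]
[3, 7, 3, 15]
[3, 7, 3, 15]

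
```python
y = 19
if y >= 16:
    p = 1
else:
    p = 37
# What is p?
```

Trace:
`y = 19` → y = 19
`if y >= 16: ...` → y >= 16 is True → p = 1
So p = 1

Answer: 1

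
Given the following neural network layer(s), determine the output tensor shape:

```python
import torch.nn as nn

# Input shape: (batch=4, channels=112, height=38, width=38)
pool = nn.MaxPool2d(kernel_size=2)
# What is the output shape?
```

Input: (4, 112, 38, 38) -> Output: (4, 112, 19, 19)

Answer: (4, 112, 19, 19)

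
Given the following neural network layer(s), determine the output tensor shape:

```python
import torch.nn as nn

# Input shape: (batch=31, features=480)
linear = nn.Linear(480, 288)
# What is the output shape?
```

Input: (31, 480) -> Output: (31, 288)

Answer: (31, 288)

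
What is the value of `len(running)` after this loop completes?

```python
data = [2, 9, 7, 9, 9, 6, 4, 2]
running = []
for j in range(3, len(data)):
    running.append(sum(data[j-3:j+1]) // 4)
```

Number of 4-element averages
`running` takes the values: [] → [6] → [6, 8] → [6, 8, 7] → [6, 8, 7, 7] → [6, 8, 7, 7, 5]
So `len(running)` = 5

Answer: 5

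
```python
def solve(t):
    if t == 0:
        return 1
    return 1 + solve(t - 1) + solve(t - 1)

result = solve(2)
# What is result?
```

solve(t) = 1 + 2·solve(t-1), solve(0)=1. Closed form: (1+1)·2^2 - 1 = 7.

Answer: 7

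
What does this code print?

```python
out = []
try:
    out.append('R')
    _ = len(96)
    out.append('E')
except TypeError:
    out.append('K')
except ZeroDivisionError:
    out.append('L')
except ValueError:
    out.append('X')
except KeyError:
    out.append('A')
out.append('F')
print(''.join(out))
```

Execution trace: 'R' (try body) → 'K' (except TypeError) → 'F' (after the try/except). Output: RKF

Answer: RKF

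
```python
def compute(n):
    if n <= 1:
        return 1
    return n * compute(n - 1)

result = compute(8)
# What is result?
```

compute(8) = 8 * 7 * 6 * 5 * 4 * 3 * 2 * 1 = 40320

Answer: 40320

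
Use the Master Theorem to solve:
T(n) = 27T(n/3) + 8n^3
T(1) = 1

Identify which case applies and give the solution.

a=27, b=3, f(n)=8n^3. log_3(27) = 3. Since c=3 = 3, Case 2 applies: T(n) = Θ(n^log_b(a) · log n) = O(n^3 log n).

Answer: O(n^3 log n) - Case 2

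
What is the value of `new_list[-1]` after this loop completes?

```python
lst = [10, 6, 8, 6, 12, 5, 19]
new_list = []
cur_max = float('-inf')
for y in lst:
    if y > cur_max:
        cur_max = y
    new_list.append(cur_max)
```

Running max ends at 19
`new_list` takes the values: [] → [10] → [10, 10] → [10, 10, 10] → [10, 10, 10, 10] → [10, 10, 10, 10, 12] → [10, 10, 10, 10, 12, 12] → [10, 10, 10, 10, 12, 12, 19]
So `new_list[-1]` = 19

Answer: 19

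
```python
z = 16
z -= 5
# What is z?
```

Trace:
`z = 16` → z = 16
`z -= 5` → z = 11
So z = 11

Answer: 11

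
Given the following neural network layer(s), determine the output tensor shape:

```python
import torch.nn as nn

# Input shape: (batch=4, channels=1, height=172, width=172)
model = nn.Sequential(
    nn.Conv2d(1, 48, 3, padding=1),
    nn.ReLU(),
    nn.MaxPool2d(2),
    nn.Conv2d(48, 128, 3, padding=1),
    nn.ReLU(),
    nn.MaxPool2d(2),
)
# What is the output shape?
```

Input: (4, 1, 172, 172) -> after first Conv2d: (4, 48, 172, 172) -> after first MaxPool2d: (4, 48, 86, 86) -> after second Conv2d: (4, 128, 86, 86) -> Output: (4, 128, 43, 43)

Answer: (4, 128, 43, 43)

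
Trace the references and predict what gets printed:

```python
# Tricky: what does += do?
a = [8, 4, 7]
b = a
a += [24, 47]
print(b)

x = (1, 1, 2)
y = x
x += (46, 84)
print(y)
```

Key concept: += behavior differs for mutable vs immutable.
Step by step:
`a = [8, 4, 7]` → a = [8, 4, 7]
`b = a` → b = [8, 4, 7] (same object as a)
`a += [24, 47]` → a = [8, 4, 7, 24, 47] (same object as b); b = [8, 4, 7, 24, 47] (same object as a)
`print(b)` → prints [8, 4, 7, 24, 47]
`x = (1, 1, 2)` → x = (1, 1, 2)
`y = x` → y = (1, 1, 2)
`x += (46, 84)` → x = (1, 1, 2, 46, 84)
`print(y)` → prints (1, 1, 2)

Answer:
[8, 4, 7, 24, 47]
(1, 1, 2)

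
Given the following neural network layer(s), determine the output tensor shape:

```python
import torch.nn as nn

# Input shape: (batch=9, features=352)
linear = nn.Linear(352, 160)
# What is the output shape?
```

Input: (9, 352) -> Output: (9, 160)

Answer: (9, 160)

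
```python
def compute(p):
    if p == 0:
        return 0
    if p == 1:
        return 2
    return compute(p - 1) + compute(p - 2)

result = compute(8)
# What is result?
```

Build up from base cases: compute(0)=0, compute(1)=2, compute(2)=2, compute(3)=4, compute(4)=6, compute(5)=10, compute(6)=16, ..., compute(8)=42

Answer: 42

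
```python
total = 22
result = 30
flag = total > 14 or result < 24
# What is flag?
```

Trace:
`total = 22` → total = 22
`result = 30` → result = 30
`flag = total > 14 or result < 24` → flag = True
So flag = True

Answer: True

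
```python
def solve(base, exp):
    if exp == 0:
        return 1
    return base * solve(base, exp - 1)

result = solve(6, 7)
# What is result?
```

solve(6, 7) = 6 * 6 * 6 * 6 * 6 * 6 * 6 = 279936

Answer: 279936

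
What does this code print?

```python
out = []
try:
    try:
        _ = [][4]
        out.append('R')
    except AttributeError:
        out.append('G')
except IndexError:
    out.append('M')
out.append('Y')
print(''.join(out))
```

Execution trace: 'M' (outer except IndexError) → 'Y' (after the try/except). Output: MY

Answer: MY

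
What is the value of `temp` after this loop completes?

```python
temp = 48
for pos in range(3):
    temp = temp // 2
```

Halve 3 times: 48 // 2^3 = 6
`temp` takes the values: 48 → 24 → 12 → 6

Answer: 6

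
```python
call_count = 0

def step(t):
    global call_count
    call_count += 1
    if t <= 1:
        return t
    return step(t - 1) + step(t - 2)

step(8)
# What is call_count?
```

Calls(t) = 1 + Calls(t-1) + Calls(t-2); Calls(0)=Calls(1)=1. For t=8 this gives 67.

Answer: 67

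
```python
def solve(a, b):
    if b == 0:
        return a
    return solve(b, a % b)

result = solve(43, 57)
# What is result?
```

solve(43, 57) -> solve(57, 43) -> solve(43, 14) -> solve(14, 1) -> solve(1, 0) -> 1

Answer: 1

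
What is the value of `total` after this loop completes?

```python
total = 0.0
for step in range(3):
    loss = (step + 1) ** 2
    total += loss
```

Sum of squared losses 1² + 2² + ... + 3²
`total` takes the values: 0.0 → 1.0 → 5.0 → 14.0

Answer: 14.0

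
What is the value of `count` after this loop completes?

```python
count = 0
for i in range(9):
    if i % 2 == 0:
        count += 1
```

Count numbers divisible by 2 in range(9)
`count` takes the values: 0 → 1 → 2 → 3 → 4 → 5

Answer: 5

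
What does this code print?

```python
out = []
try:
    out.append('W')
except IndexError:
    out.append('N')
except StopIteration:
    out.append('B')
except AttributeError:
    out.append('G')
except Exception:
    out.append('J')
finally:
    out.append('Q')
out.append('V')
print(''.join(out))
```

Execution trace: 'W' (try body, no exception) → 'Q' (finally) → 'V' (after the try/except). Output: WQV

Answer: WQV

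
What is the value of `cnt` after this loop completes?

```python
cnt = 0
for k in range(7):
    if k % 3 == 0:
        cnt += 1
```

Count numbers divisible by 3 in range(7)
`cnt` takes the values: 0 → 1 → 2 → 3

Answer: 3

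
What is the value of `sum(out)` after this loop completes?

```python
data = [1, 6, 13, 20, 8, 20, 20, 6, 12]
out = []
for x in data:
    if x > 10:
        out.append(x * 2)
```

Sum of doubled values > 10
`out` takes the values: [] → [26] → [26, 40] → [26, 40, 40] → [26, 40, 40, 40] → [26, 40, 40, 40, 24]
So `sum(out)` = 170

Answer: 170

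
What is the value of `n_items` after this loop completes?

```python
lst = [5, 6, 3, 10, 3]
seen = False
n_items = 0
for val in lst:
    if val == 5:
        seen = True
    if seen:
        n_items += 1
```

Count elements after first 5 in [5, 6, 3, 10, 3]
`n_items` takes the values: 0 → 1 → 2 → 3 → 4 → 5

Answer: 5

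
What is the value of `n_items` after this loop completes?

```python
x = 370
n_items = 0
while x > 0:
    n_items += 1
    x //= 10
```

Count digits by repeated division by 10
`n_items` takes the values: 0 → 1 → 2 → 3

Answer: 3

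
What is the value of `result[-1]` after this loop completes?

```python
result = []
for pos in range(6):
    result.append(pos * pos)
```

Last element of squares 0 to 5
`result` takes the values: [] → [0] → [0, 1] → [0, 1, 4] → [0, 1, 4, 9] → [0, 1, 4, 9, 16] → [0, 1, 4, 9, 16, 25]
So `result[-1]` = 25

Answer: 25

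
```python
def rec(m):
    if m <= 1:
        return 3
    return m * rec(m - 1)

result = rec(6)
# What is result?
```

rec(6) = 6 * 5 * 4 * 3 * 2 * 3 = 2160

Answer: 2160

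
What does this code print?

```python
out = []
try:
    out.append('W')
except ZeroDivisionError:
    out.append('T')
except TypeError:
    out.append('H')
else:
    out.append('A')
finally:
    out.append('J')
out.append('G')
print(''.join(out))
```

Execution trace: 'W' (try body, no exception) → 'A' (else) → 'J' (finally) → 'G' (after the try/except). Output: WAJG

Answer: WAJG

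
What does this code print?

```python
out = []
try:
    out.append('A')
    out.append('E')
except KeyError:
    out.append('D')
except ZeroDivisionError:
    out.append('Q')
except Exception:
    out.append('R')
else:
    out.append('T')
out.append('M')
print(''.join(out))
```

Execution trace: 'A' (try body) → 'E' (try body, no exception) → 'T' (else) → 'M' (after the try/except). Output: AETM

Answer: AETM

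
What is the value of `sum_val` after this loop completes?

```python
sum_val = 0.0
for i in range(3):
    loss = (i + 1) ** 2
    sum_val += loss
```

Sum of squared losses 1² + 2² + ... + 3²
`sum_val` takes the values: 0.0 → 1.0 → 5.0 → 14.0

Answer: 14.0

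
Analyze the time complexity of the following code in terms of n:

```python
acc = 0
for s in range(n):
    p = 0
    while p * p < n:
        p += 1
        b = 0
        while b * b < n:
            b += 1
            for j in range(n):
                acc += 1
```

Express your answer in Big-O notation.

Each loop level contributes: n × √n × √n × n. Multiplying the contributions gives O(n^3).

Answer: O(n^3)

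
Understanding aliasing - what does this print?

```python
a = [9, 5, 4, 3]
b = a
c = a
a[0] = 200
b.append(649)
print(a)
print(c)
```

Key concept: multiple aliases.
Step by step:
`a = [9, 5, 4, 3]` → a = [9, 5, 4, 3]
`b = a` → b = [9, 5, 4, 3] (same object as a)
`c = a` → c = [9, 5, 4, 3] (same object as a, b)
`a[0] = 200` → a = [200, 5, 4, 3] (same object as b, c); b = [200, 5, 4, 3] (same object as a, c); c = [200, 5, 4, 3] (same object as a, b)
`b.append(649)` → a = [200, 5, 4, 3, 649] (same object as b, c); b = [200, 5, 4, 3, 649] (same object as a, c); c = [200, 5, 4, 3, 649] (same object as a, b)
`print(a)` → prints [200, 5, 4, 3, 649]
`print(c)` → prints [200, 5, 4, 3, 649]

Answer:
[200, 5, 4, 3, 649]
[200, 5, 4, 3, 649]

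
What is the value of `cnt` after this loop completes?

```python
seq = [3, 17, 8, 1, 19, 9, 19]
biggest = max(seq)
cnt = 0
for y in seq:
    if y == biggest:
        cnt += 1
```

Count of max value 19 in [3, 17, 8, 1, 19, 9, 19]
`cnt` takes the values: 0 → 1 → 2

Answer: 2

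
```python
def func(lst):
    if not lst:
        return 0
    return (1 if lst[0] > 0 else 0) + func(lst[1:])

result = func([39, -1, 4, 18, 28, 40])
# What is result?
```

Count of positive elements in [39, -1, 4, 18, 28, 40] = 5

Answer: 5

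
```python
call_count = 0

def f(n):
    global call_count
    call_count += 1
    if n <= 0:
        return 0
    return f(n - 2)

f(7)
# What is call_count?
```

Linear recursion stepping by 2: 5 calls from n=7 down to ≤0.

Answer: 5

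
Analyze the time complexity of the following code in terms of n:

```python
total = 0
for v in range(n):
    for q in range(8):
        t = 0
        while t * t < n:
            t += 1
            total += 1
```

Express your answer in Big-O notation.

Each loop level contributes: n × 1 × √n. Multiplying the contributions gives O(n√n).

Answer: O(n√n)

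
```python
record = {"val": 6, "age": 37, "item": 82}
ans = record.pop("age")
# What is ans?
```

Trace:
`record = {"val": 6, "age": 37, "item": 82}` → record = {'val': 6, 'age': 37, 'item': 82}
`ans = record.pop("age")` → record = {'val': 6, 'item': 82}; ans = 37
So ans = 37

Answer: 37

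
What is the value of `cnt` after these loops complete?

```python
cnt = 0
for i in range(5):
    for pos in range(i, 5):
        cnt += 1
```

Upper triangle: 5 + 4 + ... + 1
`cnt` takes the values: 0 → 1 → 2 → 3 → 4 → 5 → 6 → 7 → 8 → 9 → 10 → 11 → 12 → 13 → 14 → 15

Answer: 15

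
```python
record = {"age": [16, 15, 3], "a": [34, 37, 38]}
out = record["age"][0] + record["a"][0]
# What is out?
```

Trace:
`record = {"age": [16, 15, 3], "a": [34, 37, 38]}` → record = {'age': [16, 15, 3], 'a': [34, 37, 38]}
`out = record["age"][0] + record["a"][0]` → out = 50
So out = 50

Answer: 50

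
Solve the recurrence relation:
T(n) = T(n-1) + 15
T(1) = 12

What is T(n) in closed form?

Unrolling: T(n) = T(1) + 15·(n-1) = 12 + 15(n-1) = 15n - 3.

Answer: T(n) = 15n - 3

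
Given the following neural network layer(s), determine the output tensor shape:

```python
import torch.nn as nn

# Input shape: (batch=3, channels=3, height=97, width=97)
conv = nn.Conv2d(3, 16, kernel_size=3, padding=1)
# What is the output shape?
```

Input: (3, 3, 97, 97) -> Output: (3, 16, 97, 97)

Answer: (3, 16, 97, 97)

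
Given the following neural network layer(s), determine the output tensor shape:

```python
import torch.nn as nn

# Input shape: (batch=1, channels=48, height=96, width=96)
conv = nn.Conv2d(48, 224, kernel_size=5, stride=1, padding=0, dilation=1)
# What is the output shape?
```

Input: (1, 48, 96, 96) -> Output: (1, 224, 92, 92)

Answer: (1, 224, 92, 92)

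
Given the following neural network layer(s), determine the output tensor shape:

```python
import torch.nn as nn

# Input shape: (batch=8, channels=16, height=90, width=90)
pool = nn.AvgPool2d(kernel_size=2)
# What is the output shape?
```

Input: (8, 16, 90, 90) -> Output: (8, 16, 45, 45)

Answer: (8, 16, 45, 45)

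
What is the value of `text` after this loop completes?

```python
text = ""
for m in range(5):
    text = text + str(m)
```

Concatenate digits 0 to 4
`text` takes the values: "" → "0" → "01" → "012" → "0123" → "01234"

Answer: "01234"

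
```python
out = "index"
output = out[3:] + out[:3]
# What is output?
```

Trace:
`out = "index"` → out = 'index'
`output = out[3:] + out[:3]` → output = 'exind'
So output = 'exind'

Answer: 'exind'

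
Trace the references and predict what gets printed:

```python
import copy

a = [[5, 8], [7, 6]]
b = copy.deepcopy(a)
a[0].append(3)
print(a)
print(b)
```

Key concept: deep copy is fully independent.
Step by step:
`a = [[5, 8], [7, 6]]` → a = [[5, 8], [7, 6]]
`b = copy.deepcopy(a)` → b = [[5, 8], [7, 6]]
`a[0].append(3)` → a = [[5, 8, 3], [7, 6]]
`print(a)` → prints [[5, 8, 3], [7, 6]]
`print(b)` → prints [[5, 8], [7, 6]]

Answer:
[[5, 8, 3], [7, 6]]
[[5, 8], [7, 6]]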